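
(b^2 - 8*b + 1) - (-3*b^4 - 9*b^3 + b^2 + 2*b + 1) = 3*b^4 + 9*b^3 - 10*b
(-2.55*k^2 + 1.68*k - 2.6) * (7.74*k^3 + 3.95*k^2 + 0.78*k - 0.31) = -19.737*k^5 + 2.9307*k^4 - 15.477*k^3 - 8.1691*k^2 - 2.5488*k + 0.806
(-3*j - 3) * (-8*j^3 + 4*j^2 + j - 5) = 24*j^4 + 12*j^3 - 15*j^2 + 12*j + 15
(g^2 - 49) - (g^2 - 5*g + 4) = 5*g - 53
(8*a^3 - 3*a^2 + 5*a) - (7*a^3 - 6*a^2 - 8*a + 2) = a^3 + 3*a^2 + 13*a - 2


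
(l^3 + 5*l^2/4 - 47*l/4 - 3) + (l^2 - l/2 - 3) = l^3 + 9*l^2/4 - 49*l/4 - 6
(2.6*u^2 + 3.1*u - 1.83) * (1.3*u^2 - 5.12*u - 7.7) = 3.38*u^4 - 9.282*u^3 - 38.271*u^2 - 14.5004*u + 14.091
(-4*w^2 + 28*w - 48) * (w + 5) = -4*w^3 + 8*w^2 + 92*w - 240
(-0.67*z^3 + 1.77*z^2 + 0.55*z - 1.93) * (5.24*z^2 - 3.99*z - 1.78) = -3.5108*z^5 + 11.9481*z^4 - 2.9877*z^3 - 15.4583*z^2 + 6.7217*z + 3.4354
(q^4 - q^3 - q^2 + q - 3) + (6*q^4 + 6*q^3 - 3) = 7*q^4 + 5*q^3 - q^2 + q - 6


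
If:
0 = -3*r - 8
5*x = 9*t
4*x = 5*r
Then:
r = -8/3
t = -50/27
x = -10/3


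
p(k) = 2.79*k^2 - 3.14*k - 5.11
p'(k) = 5.58*k - 3.14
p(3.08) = 11.69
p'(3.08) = 14.05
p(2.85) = 8.60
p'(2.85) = 12.76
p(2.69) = 6.63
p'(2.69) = 11.87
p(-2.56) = 21.21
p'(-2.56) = -17.42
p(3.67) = 20.94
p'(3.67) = 17.34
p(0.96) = -5.55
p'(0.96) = 2.22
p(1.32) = -4.39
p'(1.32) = 4.23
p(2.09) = 0.51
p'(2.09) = 8.52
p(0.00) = -5.11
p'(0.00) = -3.14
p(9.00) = 192.62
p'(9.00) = 47.08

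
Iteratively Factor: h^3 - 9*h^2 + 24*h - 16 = (h - 1)*(h^2 - 8*h + 16) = (h - 4)*(h - 1)*(h - 4)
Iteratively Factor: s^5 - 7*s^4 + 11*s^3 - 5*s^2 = (s - 5)*(s^4 - 2*s^3 + s^2) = (s - 5)*(s - 1)*(s^3 - s^2) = (s - 5)*(s - 1)^2*(s^2) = s*(s - 5)*(s - 1)^2*(s)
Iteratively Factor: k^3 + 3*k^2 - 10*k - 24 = (k + 2)*(k^2 + k - 12) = (k - 3)*(k + 2)*(k + 4)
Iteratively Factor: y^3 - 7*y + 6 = (y + 3)*(y^2 - 3*y + 2) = (y - 1)*(y + 3)*(y - 2)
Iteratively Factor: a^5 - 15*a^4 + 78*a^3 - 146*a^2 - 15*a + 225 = (a - 3)*(a^4 - 12*a^3 + 42*a^2 - 20*a - 75) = (a - 3)*(a + 1)*(a^3 - 13*a^2 + 55*a - 75) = (a - 3)^2*(a + 1)*(a^2 - 10*a + 25) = (a - 5)*(a - 3)^2*(a + 1)*(a - 5)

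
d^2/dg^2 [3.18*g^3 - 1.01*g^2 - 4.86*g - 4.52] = 19.08*g - 2.02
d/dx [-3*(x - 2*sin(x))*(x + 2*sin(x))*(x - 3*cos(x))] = -9*x^2*sin(x) - 9*x^2 + 12*x*sin(2*x) + 18*x*cos(x) + 9*sin(x) - 27*sin(3*x) - 6*cos(2*x) + 6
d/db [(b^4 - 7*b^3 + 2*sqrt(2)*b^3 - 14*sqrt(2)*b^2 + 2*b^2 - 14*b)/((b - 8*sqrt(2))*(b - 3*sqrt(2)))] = (2*b^5 - 31*sqrt(2)*b^4 - 7*b^4 + 104*b^3 + 154*sqrt(2)*b^3 - 686*b^2 + 266*sqrt(2)*b^2 - 1344*sqrt(2)*b + 192*b - 672)/(b^4 - 22*sqrt(2)*b^3 + 338*b^2 - 1056*sqrt(2)*b + 2304)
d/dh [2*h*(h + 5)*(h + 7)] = 6*h^2 + 48*h + 70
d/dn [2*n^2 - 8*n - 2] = 4*n - 8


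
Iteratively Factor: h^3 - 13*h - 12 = (h + 3)*(h^2 - 3*h - 4) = (h - 4)*(h + 3)*(h + 1)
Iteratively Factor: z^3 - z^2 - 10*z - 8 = (z - 4)*(z^2 + 3*z + 2) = (z - 4)*(z + 1)*(z + 2)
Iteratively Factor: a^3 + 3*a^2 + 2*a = (a + 1)*(a^2 + 2*a) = a*(a + 1)*(a + 2)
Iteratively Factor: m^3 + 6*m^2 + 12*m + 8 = (m + 2)*(m^2 + 4*m + 4) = (m + 2)^2*(m + 2)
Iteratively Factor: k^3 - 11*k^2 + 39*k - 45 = (k - 3)*(k^2 - 8*k + 15) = (k - 3)^2*(k - 5)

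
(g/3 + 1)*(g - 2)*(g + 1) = g^3/3 + 2*g^2/3 - 5*g/3 - 2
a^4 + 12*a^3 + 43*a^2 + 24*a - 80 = (a - 1)*(a + 4)^2*(a + 5)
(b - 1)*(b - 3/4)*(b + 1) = b^3 - 3*b^2/4 - b + 3/4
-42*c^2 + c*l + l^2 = (-6*c + l)*(7*c + l)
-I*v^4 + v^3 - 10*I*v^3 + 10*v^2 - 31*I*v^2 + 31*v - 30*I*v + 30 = (v + 2)*(v + 3)*(v + 5)*(-I*v + 1)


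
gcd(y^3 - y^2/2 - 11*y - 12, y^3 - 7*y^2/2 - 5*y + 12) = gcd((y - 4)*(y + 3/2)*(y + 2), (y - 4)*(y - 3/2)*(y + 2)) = y^2 - 2*y - 8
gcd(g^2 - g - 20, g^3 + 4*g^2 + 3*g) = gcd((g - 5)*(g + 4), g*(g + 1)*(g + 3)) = 1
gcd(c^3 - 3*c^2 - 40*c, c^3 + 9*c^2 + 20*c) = c^2 + 5*c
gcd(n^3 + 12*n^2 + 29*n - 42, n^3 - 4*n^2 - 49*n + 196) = n + 7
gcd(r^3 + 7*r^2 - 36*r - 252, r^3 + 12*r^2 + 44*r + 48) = r + 6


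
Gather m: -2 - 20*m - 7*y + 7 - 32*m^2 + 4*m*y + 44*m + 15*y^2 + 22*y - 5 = -32*m^2 + m*(4*y + 24) + 15*y^2 + 15*y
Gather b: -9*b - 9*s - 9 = -9*b - 9*s - 9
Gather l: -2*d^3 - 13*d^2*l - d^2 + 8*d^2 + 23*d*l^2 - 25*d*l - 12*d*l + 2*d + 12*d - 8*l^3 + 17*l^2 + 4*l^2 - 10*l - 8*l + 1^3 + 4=-2*d^3 + 7*d^2 + 14*d - 8*l^3 + l^2*(23*d + 21) + l*(-13*d^2 - 37*d - 18) + 5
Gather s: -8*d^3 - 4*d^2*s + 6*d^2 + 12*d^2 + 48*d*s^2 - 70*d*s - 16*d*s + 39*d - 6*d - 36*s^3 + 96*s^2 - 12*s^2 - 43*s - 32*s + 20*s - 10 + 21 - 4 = -8*d^3 + 18*d^2 + 33*d - 36*s^3 + s^2*(48*d + 84) + s*(-4*d^2 - 86*d - 55) + 7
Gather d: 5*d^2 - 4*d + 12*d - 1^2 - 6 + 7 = 5*d^2 + 8*d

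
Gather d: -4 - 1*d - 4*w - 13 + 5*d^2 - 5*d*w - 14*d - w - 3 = 5*d^2 + d*(-5*w - 15) - 5*w - 20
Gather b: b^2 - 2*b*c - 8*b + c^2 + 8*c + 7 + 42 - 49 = b^2 + b*(-2*c - 8) + c^2 + 8*c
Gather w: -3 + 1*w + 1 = w - 2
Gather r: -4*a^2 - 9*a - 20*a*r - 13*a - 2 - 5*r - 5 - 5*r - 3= -4*a^2 - 22*a + r*(-20*a - 10) - 10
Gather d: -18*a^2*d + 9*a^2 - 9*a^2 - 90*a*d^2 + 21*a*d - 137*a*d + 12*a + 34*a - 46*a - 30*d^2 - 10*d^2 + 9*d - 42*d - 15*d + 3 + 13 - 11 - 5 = d^2*(-90*a - 40) + d*(-18*a^2 - 116*a - 48)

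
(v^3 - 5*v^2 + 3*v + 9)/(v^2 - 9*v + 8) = (v^3 - 5*v^2 + 3*v + 9)/(v^2 - 9*v + 8)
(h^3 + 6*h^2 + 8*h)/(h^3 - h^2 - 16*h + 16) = h*(h + 2)/(h^2 - 5*h + 4)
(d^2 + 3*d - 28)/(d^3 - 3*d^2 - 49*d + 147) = (d - 4)/(d^2 - 10*d + 21)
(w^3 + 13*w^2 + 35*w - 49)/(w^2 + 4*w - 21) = (w^2 + 6*w - 7)/(w - 3)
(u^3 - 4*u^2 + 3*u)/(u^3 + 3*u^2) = (u^2 - 4*u + 3)/(u*(u + 3))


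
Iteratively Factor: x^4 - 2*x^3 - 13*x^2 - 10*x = (x + 1)*(x^3 - 3*x^2 - 10*x) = x*(x + 1)*(x^2 - 3*x - 10) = x*(x + 1)*(x + 2)*(x - 5)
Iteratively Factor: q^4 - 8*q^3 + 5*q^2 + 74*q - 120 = (q - 2)*(q^3 - 6*q^2 - 7*q + 60) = (q - 2)*(q + 3)*(q^2 - 9*q + 20) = (q - 4)*(q - 2)*(q + 3)*(q - 5)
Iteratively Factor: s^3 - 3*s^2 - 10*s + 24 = (s - 2)*(s^2 - s - 12) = (s - 2)*(s + 3)*(s - 4)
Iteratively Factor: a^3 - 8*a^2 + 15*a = (a)*(a^2 - 8*a + 15) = a*(a - 5)*(a - 3)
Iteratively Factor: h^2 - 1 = (h - 1)*(h + 1)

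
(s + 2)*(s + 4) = s^2 + 6*s + 8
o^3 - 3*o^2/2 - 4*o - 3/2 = (o - 3)*(o + 1/2)*(o + 1)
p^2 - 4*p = p*(p - 4)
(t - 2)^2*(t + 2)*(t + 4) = t^4 + 2*t^3 - 12*t^2 - 8*t + 32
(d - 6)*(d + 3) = d^2 - 3*d - 18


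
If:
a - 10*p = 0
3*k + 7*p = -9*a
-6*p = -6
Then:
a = 10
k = -97/3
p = 1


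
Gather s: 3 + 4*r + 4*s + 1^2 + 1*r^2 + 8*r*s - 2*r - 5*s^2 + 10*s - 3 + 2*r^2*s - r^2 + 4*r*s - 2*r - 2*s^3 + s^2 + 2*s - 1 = -2*s^3 - 4*s^2 + s*(2*r^2 + 12*r + 16)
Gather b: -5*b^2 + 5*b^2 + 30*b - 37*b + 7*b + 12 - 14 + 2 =0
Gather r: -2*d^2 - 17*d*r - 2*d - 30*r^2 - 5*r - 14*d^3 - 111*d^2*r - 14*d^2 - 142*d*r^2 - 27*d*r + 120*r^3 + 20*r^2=-14*d^3 - 16*d^2 - 2*d + 120*r^3 + r^2*(-142*d - 10) + r*(-111*d^2 - 44*d - 5)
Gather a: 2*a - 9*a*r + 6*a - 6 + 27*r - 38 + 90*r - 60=a*(8 - 9*r) + 117*r - 104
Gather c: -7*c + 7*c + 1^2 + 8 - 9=0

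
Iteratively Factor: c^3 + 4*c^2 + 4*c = (c + 2)*(c^2 + 2*c) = c*(c + 2)*(c + 2)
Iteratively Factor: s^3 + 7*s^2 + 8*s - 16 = (s + 4)*(s^2 + 3*s - 4) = (s + 4)^2*(s - 1)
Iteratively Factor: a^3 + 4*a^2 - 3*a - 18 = (a + 3)*(a^2 + a - 6) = (a - 2)*(a + 3)*(a + 3)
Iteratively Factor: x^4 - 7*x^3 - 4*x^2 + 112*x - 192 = (x - 3)*(x^3 - 4*x^2 - 16*x + 64) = (x - 4)*(x - 3)*(x^2 - 16) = (x - 4)^2*(x - 3)*(x + 4)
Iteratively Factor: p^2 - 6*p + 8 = (p - 2)*(p - 4)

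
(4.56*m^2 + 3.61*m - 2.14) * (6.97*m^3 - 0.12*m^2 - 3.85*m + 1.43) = 31.7832*m^5 + 24.6145*m^4 - 32.905*m^3 - 7.1209*m^2 + 13.4013*m - 3.0602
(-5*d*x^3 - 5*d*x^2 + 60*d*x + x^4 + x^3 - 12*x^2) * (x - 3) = -5*d*x^4 + 10*d*x^3 + 75*d*x^2 - 180*d*x + x^5 - 2*x^4 - 15*x^3 + 36*x^2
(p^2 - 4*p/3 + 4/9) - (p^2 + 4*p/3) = 4/9 - 8*p/3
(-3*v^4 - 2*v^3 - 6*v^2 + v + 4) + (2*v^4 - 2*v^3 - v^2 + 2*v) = -v^4 - 4*v^3 - 7*v^2 + 3*v + 4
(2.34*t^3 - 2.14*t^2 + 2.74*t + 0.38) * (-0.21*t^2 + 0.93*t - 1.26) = -0.4914*t^5 + 2.6256*t^4 - 5.514*t^3 + 5.1648*t^2 - 3.099*t - 0.4788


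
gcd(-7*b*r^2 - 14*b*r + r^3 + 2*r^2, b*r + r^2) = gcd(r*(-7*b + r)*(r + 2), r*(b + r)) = r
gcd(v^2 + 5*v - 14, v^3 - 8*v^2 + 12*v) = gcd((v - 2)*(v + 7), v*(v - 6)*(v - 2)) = v - 2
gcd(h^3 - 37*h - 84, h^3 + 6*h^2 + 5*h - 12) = h^2 + 7*h + 12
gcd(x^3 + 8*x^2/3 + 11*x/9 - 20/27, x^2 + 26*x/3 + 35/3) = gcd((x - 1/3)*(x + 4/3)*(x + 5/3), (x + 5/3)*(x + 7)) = x + 5/3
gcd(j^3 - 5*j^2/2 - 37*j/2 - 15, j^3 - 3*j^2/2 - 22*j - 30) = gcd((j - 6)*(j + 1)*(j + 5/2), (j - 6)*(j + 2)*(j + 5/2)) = j^2 - 7*j/2 - 15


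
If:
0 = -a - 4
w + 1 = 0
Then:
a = -4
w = -1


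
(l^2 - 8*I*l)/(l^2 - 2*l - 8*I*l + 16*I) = l/(l - 2)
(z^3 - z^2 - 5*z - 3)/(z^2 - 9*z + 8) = (z^3 - z^2 - 5*z - 3)/(z^2 - 9*z + 8)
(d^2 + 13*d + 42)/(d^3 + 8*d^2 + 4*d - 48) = (d + 7)/(d^2 + 2*d - 8)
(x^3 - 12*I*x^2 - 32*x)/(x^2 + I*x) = (x^2 - 12*I*x - 32)/(x + I)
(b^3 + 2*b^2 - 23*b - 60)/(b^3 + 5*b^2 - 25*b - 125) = (b^2 + 7*b + 12)/(b^2 + 10*b + 25)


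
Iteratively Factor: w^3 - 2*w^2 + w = (w - 1)*(w^2 - w) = (w - 1)^2*(w)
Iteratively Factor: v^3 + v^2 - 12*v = (v - 3)*(v^2 + 4*v) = v*(v - 3)*(v + 4)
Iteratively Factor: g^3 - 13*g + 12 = (g - 1)*(g^2 + g - 12) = (g - 1)*(g + 4)*(g - 3)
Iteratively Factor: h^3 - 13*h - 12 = (h - 4)*(h^2 + 4*h + 3) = (h - 4)*(h + 1)*(h + 3)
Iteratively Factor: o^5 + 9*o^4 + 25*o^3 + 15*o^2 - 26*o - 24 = (o + 3)*(o^4 + 6*o^3 + 7*o^2 - 6*o - 8) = (o + 2)*(o + 3)*(o^3 + 4*o^2 - o - 4) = (o + 2)*(o + 3)*(o + 4)*(o^2 - 1) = (o - 1)*(o + 2)*(o + 3)*(o + 4)*(o + 1)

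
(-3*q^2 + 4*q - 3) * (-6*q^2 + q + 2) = 18*q^4 - 27*q^3 + 16*q^2 + 5*q - 6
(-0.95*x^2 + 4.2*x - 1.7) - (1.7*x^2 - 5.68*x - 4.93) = -2.65*x^2 + 9.88*x + 3.23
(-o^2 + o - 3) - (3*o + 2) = -o^2 - 2*o - 5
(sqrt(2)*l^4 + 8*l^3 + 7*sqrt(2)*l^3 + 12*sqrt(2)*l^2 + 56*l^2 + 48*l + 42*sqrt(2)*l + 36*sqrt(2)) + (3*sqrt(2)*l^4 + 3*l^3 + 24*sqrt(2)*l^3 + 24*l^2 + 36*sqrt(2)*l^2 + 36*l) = 4*sqrt(2)*l^4 + 11*l^3 + 31*sqrt(2)*l^3 + 48*sqrt(2)*l^2 + 80*l^2 + 42*sqrt(2)*l + 84*l + 36*sqrt(2)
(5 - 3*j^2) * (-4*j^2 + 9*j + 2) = 12*j^4 - 27*j^3 - 26*j^2 + 45*j + 10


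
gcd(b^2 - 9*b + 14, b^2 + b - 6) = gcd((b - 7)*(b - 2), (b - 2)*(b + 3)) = b - 2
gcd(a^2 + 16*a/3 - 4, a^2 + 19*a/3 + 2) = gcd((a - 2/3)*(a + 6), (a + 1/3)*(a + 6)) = a + 6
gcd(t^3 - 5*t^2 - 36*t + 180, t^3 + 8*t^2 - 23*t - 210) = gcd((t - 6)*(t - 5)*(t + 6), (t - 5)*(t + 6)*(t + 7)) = t^2 + t - 30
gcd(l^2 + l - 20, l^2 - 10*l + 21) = 1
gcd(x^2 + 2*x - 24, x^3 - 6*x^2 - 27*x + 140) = x - 4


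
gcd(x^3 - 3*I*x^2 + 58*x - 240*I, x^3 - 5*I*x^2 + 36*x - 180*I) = x^2 - 11*I*x - 30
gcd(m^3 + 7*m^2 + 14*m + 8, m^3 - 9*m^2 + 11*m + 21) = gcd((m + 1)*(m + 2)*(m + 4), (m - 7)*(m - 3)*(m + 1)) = m + 1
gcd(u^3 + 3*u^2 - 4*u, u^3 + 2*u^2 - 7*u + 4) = u^2 + 3*u - 4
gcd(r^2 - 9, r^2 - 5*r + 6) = r - 3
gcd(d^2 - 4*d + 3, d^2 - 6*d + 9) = d - 3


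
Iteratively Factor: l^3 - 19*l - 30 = (l + 2)*(l^2 - 2*l - 15) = (l + 2)*(l + 3)*(l - 5)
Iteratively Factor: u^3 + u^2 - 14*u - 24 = (u + 2)*(u^2 - u - 12) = (u - 4)*(u + 2)*(u + 3)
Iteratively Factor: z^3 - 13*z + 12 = (z - 3)*(z^2 + 3*z - 4) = (z - 3)*(z + 4)*(z - 1)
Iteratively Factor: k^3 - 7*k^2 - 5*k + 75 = (k - 5)*(k^2 - 2*k - 15) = (k - 5)*(k + 3)*(k - 5)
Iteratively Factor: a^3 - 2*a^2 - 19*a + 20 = (a - 1)*(a^2 - a - 20) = (a - 5)*(a - 1)*(a + 4)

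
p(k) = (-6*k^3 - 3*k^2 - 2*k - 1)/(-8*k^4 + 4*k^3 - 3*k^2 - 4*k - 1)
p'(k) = (-18*k^2 - 6*k - 2)/(-8*k^4 + 4*k^3 - 3*k^2 - 4*k - 1) + (-6*k^3 - 3*k^2 - 2*k - 1)*(32*k^3 - 12*k^2 + 6*k + 4)/(-8*k^4 + 4*k^3 - 3*k^2 - 4*k - 1)^2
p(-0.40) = 0.87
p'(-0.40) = 13.31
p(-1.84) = -0.25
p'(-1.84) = -0.08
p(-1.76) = -0.25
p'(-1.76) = -0.08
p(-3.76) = -0.15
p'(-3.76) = -0.03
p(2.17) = 0.50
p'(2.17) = -0.28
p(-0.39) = 1.01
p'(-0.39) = 14.04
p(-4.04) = -0.15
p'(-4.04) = -0.03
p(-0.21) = 1.90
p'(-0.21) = -6.12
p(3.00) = 0.34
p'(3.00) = -0.14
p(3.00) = 0.34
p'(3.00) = -0.14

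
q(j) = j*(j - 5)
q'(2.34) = -0.32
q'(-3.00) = -11.00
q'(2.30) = -0.40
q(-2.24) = 16.22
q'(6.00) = 7.00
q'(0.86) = -3.28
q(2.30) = -6.21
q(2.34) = -6.22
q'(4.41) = 3.82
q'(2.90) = 0.80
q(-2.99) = 23.89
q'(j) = 2*j - 5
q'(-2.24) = -9.48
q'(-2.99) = -10.98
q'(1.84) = -1.32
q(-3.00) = 24.00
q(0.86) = -3.56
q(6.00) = 6.00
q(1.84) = -5.81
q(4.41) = -2.60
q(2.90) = -6.09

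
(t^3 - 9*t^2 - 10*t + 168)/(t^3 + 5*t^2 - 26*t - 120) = (t^2 - 13*t + 42)/(t^2 + t - 30)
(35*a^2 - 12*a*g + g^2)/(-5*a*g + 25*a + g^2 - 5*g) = (-7*a + g)/(g - 5)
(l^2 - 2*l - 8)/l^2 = 1 - 2/l - 8/l^2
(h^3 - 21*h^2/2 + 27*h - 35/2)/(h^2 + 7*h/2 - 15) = (h^2 - 8*h + 7)/(h + 6)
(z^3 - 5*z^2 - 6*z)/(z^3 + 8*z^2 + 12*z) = (z^2 - 5*z - 6)/(z^2 + 8*z + 12)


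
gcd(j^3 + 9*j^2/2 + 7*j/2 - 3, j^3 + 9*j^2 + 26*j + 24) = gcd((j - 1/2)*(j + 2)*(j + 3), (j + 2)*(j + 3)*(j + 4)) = j^2 + 5*j + 6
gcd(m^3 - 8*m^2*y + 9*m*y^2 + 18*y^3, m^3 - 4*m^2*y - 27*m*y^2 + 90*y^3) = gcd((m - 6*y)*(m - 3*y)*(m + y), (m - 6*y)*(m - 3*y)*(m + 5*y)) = m^2 - 9*m*y + 18*y^2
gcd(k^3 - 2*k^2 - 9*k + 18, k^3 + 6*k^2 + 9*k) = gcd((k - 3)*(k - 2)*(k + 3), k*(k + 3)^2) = k + 3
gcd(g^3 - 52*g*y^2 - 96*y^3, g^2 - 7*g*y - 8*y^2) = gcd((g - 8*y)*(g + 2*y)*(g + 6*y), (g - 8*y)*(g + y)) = -g + 8*y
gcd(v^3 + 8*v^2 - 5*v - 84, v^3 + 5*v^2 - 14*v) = v + 7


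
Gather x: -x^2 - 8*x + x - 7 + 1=-x^2 - 7*x - 6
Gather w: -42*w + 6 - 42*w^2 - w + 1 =-42*w^2 - 43*w + 7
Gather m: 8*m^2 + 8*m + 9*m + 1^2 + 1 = 8*m^2 + 17*m + 2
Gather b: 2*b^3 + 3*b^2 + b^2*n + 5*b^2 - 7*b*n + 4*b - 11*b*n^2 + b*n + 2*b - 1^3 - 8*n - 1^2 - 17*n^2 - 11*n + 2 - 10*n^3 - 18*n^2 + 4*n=2*b^3 + b^2*(n + 8) + b*(-11*n^2 - 6*n + 6) - 10*n^3 - 35*n^2 - 15*n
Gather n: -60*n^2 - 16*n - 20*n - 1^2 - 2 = -60*n^2 - 36*n - 3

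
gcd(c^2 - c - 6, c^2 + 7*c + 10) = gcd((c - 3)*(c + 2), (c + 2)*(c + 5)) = c + 2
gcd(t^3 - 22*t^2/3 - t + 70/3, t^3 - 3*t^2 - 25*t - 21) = t - 7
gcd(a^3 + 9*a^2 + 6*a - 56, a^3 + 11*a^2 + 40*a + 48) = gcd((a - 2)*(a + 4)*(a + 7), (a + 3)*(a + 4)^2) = a + 4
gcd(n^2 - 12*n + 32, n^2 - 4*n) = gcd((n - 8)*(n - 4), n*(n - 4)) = n - 4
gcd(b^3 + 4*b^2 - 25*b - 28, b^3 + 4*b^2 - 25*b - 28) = b^3 + 4*b^2 - 25*b - 28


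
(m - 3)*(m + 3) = m^2 - 9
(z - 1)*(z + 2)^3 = z^4 + 5*z^3 + 6*z^2 - 4*z - 8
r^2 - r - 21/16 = (r - 7/4)*(r + 3/4)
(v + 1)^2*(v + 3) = v^3 + 5*v^2 + 7*v + 3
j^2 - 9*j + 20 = (j - 5)*(j - 4)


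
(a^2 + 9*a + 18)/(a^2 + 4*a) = (a^2 + 9*a + 18)/(a*(a + 4))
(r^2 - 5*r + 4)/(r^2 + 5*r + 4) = (r^2 - 5*r + 4)/(r^2 + 5*r + 4)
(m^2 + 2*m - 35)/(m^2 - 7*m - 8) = (-m^2 - 2*m + 35)/(-m^2 + 7*m + 8)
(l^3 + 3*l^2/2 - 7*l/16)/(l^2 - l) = (16*l^2 + 24*l - 7)/(16*(l - 1))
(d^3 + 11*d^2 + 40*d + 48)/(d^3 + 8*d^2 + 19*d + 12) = (d + 4)/(d + 1)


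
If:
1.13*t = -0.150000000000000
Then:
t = -0.13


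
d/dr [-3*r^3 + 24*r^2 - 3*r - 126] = -9*r^2 + 48*r - 3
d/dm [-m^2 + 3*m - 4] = 3 - 2*m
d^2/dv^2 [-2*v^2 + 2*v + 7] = -4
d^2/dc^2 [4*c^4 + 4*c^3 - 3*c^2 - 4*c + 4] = 48*c^2 + 24*c - 6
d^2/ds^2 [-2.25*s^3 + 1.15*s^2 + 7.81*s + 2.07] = 2.3 - 13.5*s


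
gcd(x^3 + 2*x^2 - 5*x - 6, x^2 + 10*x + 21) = x + 3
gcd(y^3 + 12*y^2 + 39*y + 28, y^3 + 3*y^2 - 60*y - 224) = y^2 + 11*y + 28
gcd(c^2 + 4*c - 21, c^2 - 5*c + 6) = c - 3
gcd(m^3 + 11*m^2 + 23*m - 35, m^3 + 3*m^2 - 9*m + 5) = m^2 + 4*m - 5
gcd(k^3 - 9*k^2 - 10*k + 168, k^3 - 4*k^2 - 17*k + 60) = k + 4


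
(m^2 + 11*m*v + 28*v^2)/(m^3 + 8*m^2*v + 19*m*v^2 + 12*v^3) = (m + 7*v)/(m^2 + 4*m*v + 3*v^2)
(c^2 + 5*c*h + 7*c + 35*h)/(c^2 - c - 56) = (c + 5*h)/(c - 8)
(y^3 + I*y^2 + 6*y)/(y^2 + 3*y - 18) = y*(y^2 + I*y + 6)/(y^2 + 3*y - 18)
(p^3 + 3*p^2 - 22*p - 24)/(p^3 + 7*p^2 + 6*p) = (p - 4)/p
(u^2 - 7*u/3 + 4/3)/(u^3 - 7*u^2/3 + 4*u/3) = 1/u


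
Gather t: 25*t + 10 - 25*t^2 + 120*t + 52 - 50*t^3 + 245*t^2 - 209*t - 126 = -50*t^3 + 220*t^2 - 64*t - 64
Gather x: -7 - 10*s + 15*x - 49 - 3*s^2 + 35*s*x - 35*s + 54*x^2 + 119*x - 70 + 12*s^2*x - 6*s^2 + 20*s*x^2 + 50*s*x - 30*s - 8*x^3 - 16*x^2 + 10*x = -9*s^2 - 75*s - 8*x^3 + x^2*(20*s + 38) + x*(12*s^2 + 85*s + 144) - 126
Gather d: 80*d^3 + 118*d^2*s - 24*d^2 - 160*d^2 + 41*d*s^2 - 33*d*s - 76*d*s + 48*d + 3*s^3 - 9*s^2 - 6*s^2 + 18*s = 80*d^3 + d^2*(118*s - 184) + d*(41*s^2 - 109*s + 48) + 3*s^3 - 15*s^2 + 18*s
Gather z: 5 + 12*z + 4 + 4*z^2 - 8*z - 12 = 4*z^2 + 4*z - 3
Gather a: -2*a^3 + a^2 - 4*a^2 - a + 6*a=-2*a^3 - 3*a^2 + 5*a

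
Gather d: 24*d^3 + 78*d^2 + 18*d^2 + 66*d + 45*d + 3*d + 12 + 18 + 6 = 24*d^3 + 96*d^2 + 114*d + 36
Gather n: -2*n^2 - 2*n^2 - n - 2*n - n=-4*n^2 - 4*n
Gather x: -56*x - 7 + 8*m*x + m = m + x*(8*m - 56) - 7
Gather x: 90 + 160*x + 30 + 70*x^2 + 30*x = 70*x^2 + 190*x + 120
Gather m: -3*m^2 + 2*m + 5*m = -3*m^2 + 7*m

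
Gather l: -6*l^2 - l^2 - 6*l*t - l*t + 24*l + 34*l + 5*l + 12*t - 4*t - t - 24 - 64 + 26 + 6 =-7*l^2 + l*(63 - 7*t) + 7*t - 56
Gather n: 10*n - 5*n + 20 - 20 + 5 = 5*n + 5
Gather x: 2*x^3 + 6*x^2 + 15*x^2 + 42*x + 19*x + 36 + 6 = 2*x^3 + 21*x^2 + 61*x + 42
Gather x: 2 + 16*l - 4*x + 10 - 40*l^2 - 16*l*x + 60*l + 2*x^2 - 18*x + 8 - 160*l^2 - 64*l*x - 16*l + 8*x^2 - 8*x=-200*l^2 + 60*l + 10*x^2 + x*(-80*l - 30) + 20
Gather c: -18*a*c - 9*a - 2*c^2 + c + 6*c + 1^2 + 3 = -9*a - 2*c^2 + c*(7 - 18*a) + 4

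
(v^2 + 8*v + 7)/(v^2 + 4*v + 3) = (v + 7)/(v + 3)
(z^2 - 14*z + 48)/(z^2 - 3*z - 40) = (z - 6)/(z + 5)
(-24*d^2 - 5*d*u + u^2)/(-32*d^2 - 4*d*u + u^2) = (3*d + u)/(4*d + u)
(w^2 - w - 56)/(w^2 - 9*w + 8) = (w + 7)/(w - 1)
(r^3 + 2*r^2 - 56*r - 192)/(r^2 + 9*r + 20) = (r^2 - 2*r - 48)/(r + 5)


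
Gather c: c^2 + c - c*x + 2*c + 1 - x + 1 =c^2 + c*(3 - x) - x + 2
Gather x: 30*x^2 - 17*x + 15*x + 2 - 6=30*x^2 - 2*x - 4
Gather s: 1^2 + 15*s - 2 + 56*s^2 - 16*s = 56*s^2 - s - 1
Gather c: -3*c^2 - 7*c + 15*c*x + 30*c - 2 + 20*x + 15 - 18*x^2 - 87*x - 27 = -3*c^2 + c*(15*x + 23) - 18*x^2 - 67*x - 14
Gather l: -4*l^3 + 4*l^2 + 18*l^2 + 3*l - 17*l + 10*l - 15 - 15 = -4*l^3 + 22*l^2 - 4*l - 30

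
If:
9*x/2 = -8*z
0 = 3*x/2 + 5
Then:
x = -10/3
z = 15/8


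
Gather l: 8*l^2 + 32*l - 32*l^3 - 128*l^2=-32*l^3 - 120*l^2 + 32*l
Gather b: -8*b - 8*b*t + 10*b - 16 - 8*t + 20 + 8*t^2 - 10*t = b*(2 - 8*t) + 8*t^2 - 18*t + 4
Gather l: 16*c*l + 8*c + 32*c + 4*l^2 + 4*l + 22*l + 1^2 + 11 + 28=40*c + 4*l^2 + l*(16*c + 26) + 40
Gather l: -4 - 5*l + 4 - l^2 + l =-l^2 - 4*l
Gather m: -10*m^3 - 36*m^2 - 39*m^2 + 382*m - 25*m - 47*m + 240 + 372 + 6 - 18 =-10*m^3 - 75*m^2 + 310*m + 600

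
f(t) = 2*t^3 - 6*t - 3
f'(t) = 6*t^2 - 6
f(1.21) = -6.72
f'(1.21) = 2.78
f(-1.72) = -2.86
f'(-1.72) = 11.75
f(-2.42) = -16.82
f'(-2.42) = 29.14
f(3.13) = 39.55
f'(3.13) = 52.78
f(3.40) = 55.21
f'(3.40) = 63.36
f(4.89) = 201.52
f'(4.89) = 137.47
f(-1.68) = -2.40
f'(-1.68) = 10.93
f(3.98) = 99.21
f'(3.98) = 89.04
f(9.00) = 1401.00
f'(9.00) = 480.00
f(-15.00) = -6663.00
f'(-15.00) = 1344.00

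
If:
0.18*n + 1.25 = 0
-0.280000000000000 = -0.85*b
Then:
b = 0.33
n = -6.94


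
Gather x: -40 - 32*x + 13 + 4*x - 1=-28*x - 28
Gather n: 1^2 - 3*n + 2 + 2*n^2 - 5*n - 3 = 2*n^2 - 8*n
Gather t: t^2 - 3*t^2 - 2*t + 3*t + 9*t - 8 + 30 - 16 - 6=-2*t^2 + 10*t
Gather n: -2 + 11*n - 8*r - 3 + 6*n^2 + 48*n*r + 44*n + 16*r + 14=6*n^2 + n*(48*r + 55) + 8*r + 9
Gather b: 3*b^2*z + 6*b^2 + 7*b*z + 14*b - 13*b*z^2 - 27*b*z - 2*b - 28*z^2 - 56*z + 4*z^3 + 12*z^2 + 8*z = b^2*(3*z + 6) + b*(-13*z^2 - 20*z + 12) + 4*z^3 - 16*z^2 - 48*z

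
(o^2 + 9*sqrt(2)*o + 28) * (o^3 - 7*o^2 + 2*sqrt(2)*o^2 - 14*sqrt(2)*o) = o^5 - 7*o^4 + 11*sqrt(2)*o^4 - 77*sqrt(2)*o^3 + 64*o^3 - 448*o^2 + 56*sqrt(2)*o^2 - 392*sqrt(2)*o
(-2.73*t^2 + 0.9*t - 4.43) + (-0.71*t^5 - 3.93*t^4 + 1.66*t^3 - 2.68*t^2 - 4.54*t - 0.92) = -0.71*t^5 - 3.93*t^4 + 1.66*t^3 - 5.41*t^2 - 3.64*t - 5.35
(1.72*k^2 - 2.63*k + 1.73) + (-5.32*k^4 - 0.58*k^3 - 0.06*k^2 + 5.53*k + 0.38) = -5.32*k^4 - 0.58*k^3 + 1.66*k^2 + 2.9*k + 2.11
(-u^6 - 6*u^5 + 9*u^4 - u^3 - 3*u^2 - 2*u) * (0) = 0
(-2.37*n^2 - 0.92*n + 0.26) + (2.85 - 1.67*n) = -2.37*n^2 - 2.59*n + 3.11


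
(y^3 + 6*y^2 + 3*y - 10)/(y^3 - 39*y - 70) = (y - 1)/(y - 7)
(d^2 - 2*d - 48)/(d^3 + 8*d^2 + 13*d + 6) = (d - 8)/(d^2 + 2*d + 1)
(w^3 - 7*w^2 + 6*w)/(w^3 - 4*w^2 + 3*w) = (w - 6)/(w - 3)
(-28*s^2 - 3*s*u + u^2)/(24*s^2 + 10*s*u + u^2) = (-7*s + u)/(6*s + u)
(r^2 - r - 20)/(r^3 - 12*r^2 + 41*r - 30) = (r + 4)/(r^2 - 7*r + 6)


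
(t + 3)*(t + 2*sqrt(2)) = t^2 + 2*sqrt(2)*t + 3*t + 6*sqrt(2)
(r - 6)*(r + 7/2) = r^2 - 5*r/2 - 21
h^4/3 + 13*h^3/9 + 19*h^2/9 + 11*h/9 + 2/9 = (h/3 + 1/3)*(h + 1/3)*(h + 1)*(h + 2)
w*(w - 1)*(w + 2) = w^3 + w^2 - 2*w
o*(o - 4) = o^2 - 4*o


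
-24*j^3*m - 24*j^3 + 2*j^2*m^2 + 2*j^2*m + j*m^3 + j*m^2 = (-4*j + m)*(6*j + m)*(j*m + j)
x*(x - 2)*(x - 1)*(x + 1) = x^4 - 2*x^3 - x^2 + 2*x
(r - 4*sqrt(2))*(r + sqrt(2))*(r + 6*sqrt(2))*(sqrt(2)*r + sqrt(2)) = sqrt(2)*r^4 + sqrt(2)*r^3 + 6*r^3 - 44*sqrt(2)*r^2 + 6*r^2 - 96*r - 44*sqrt(2)*r - 96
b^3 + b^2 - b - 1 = (b - 1)*(b + 1)^2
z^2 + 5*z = z*(z + 5)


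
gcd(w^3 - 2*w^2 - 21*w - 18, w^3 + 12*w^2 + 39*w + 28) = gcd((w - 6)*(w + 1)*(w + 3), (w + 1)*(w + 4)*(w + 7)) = w + 1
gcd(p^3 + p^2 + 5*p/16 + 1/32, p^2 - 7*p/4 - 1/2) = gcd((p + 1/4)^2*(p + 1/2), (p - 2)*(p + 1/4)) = p + 1/4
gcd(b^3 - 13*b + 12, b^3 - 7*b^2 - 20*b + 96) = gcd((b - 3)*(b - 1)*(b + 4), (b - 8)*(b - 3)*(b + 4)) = b^2 + b - 12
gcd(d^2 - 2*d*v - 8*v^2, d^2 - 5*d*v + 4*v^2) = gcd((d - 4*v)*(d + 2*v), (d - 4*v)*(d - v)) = -d + 4*v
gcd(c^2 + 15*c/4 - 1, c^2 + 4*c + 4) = 1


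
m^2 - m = m*(m - 1)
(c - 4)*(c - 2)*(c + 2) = c^3 - 4*c^2 - 4*c + 16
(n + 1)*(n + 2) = n^2 + 3*n + 2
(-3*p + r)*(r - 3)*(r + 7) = -3*p*r^2 - 12*p*r + 63*p + r^3 + 4*r^2 - 21*r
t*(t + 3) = t^2 + 3*t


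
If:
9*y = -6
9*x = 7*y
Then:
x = -14/27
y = -2/3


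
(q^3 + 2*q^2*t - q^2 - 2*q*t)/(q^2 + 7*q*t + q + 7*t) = q*(q^2 + 2*q*t - q - 2*t)/(q^2 + 7*q*t + q + 7*t)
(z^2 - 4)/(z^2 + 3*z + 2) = (z - 2)/(z + 1)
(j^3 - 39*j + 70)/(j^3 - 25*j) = (j^2 + 5*j - 14)/(j*(j + 5))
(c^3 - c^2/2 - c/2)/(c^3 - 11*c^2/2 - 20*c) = (-2*c^2 + c + 1)/(-2*c^2 + 11*c + 40)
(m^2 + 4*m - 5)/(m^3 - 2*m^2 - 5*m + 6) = (m + 5)/(m^2 - m - 6)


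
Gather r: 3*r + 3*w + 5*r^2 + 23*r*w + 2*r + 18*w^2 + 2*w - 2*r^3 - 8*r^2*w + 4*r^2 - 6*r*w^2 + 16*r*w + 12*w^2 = -2*r^3 + r^2*(9 - 8*w) + r*(-6*w^2 + 39*w + 5) + 30*w^2 + 5*w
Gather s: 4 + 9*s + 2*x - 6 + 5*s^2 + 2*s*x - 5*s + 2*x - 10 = 5*s^2 + s*(2*x + 4) + 4*x - 12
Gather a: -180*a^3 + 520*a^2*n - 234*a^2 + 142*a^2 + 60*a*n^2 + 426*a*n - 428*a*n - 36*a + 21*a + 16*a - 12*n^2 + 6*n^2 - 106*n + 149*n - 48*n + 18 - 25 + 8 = -180*a^3 + a^2*(520*n - 92) + a*(60*n^2 - 2*n + 1) - 6*n^2 - 5*n + 1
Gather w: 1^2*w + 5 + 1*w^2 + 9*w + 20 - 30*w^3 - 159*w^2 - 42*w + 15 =-30*w^3 - 158*w^2 - 32*w + 40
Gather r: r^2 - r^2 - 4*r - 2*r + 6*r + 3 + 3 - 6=0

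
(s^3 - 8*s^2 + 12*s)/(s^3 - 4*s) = (s - 6)/(s + 2)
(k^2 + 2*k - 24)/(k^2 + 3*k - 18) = (k - 4)/(k - 3)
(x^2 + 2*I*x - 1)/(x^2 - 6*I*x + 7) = (x + I)/(x - 7*I)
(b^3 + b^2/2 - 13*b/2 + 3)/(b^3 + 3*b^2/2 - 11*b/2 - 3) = (2*b - 1)/(2*b + 1)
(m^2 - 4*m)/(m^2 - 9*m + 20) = m/(m - 5)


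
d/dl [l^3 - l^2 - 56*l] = 3*l^2 - 2*l - 56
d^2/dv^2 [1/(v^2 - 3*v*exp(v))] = (v*(v - 3*exp(v))*(3*v*exp(v) + 6*exp(v) - 2) + 2*(3*v*exp(v) - 2*v + 3*exp(v))^2)/(v^3*(v - 3*exp(v))^3)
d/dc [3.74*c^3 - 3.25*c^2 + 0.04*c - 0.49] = 11.22*c^2 - 6.5*c + 0.04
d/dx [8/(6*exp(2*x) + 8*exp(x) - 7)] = (-96*exp(x) - 64)*exp(x)/(6*exp(2*x) + 8*exp(x) - 7)^2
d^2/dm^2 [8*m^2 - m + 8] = 16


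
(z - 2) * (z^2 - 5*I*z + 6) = z^3 - 2*z^2 - 5*I*z^2 + 6*z + 10*I*z - 12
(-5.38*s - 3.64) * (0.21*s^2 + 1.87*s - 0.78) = -1.1298*s^3 - 10.825*s^2 - 2.6104*s + 2.8392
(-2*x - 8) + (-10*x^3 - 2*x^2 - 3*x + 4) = -10*x^3 - 2*x^2 - 5*x - 4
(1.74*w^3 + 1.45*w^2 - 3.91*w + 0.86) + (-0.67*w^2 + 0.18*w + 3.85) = 1.74*w^3 + 0.78*w^2 - 3.73*w + 4.71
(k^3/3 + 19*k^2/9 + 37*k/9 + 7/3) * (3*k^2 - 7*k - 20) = k^5 + 4*k^4 - 82*k^3/9 - 64*k^2 - 887*k/9 - 140/3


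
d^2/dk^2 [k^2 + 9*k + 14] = 2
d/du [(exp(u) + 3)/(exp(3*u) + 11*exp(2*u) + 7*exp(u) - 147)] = 2*(-exp(2*u) - 3*exp(u) - 12)*exp(u)/(exp(5*u) + 15*exp(4*u) + 30*exp(3*u) - 350*exp(2*u) - 735*exp(u) + 3087)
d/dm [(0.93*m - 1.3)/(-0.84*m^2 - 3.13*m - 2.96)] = (0.7812*m^2 - 2.184*m - 6.8218)/(0.7056*m^4 + 5.2584*m^3 + 14.7697*m^2 + 18.5296*m + 8.7616)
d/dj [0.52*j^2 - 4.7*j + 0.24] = 1.04*j - 4.7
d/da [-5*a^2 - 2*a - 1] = -10*a - 2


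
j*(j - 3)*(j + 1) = j^3 - 2*j^2 - 3*j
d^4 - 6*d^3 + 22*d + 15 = (d - 5)*(d - 3)*(d + 1)^2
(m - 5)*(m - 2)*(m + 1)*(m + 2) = m^4 - 4*m^3 - 9*m^2 + 16*m + 20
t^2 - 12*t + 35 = (t - 7)*(t - 5)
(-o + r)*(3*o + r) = -3*o^2 + 2*o*r + r^2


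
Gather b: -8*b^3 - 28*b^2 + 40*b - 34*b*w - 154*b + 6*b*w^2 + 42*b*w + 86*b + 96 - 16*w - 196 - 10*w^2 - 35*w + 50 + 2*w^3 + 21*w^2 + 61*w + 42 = -8*b^3 - 28*b^2 + b*(6*w^2 + 8*w - 28) + 2*w^3 + 11*w^2 + 10*w - 8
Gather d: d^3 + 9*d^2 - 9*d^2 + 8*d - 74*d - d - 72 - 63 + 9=d^3 - 67*d - 126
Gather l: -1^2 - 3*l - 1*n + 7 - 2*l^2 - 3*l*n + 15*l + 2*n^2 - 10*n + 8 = -2*l^2 + l*(12 - 3*n) + 2*n^2 - 11*n + 14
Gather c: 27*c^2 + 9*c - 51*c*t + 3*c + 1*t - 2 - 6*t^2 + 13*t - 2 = 27*c^2 + c*(12 - 51*t) - 6*t^2 + 14*t - 4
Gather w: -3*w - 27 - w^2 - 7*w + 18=-w^2 - 10*w - 9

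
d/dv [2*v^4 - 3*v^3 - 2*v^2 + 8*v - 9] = 8*v^3 - 9*v^2 - 4*v + 8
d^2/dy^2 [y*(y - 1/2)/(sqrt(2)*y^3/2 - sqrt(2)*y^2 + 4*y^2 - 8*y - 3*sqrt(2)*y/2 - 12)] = 2*(2*y^6 - 3*y^5 + 24*y^4 + 36*sqrt(2)*y^4 + 77*y^3 + 168*sqrt(2)*y^3 - 216*sqrt(2)*y^2 + 576*y^2 - 288*y + 72*sqrt(2)*y + 36*sqrt(2) + 768)/(sqrt(2)*y^9 - 6*sqrt(2)*y^8 + 24*y^8 - 144*y^7 + 99*sqrt(2)*y^7 - 548*sqrt(2)*y^6 + 328*y^6 - 864*y^5 + 279*sqrt(2)*y^5 + 552*y^4 + 2634*sqrt(2)*y^4 - 891*sqrt(2)*y^3 + 5872*y^3 - 5184*sqrt(2)*y^2 - 2952*y^2 - 13824*y - 2592*sqrt(2)*y - 6912)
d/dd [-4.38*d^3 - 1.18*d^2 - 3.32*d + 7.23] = -13.14*d^2 - 2.36*d - 3.32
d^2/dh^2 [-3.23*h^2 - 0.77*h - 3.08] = -6.46000000000000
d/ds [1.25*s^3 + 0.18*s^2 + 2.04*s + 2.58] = 3.75*s^2 + 0.36*s + 2.04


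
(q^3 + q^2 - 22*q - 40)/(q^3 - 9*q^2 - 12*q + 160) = (q + 2)/(q - 8)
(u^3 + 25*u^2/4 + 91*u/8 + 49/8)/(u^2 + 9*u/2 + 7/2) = u + 7/4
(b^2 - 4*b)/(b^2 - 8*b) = (b - 4)/(b - 8)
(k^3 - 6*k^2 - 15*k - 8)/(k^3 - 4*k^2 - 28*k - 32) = (k^2 + 2*k + 1)/(k^2 + 4*k + 4)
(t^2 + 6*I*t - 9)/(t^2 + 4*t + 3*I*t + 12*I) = (t + 3*I)/(t + 4)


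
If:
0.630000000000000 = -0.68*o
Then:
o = -0.93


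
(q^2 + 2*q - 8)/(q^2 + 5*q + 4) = (q - 2)/(q + 1)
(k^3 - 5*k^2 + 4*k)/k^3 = 1 - 5/k + 4/k^2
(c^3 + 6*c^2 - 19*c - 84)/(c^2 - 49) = (c^2 - c - 12)/(c - 7)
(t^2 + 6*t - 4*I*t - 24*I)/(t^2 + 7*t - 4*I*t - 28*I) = (t + 6)/(t + 7)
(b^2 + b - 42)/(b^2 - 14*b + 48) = (b + 7)/(b - 8)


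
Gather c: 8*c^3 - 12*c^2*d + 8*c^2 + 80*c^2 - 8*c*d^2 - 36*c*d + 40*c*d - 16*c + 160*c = 8*c^3 + c^2*(88 - 12*d) + c*(-8*d^2 + 4*d + 144)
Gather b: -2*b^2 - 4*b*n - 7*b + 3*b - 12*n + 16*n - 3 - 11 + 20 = -2*b^2 + b*(-4*n - 4) + 4*n + 6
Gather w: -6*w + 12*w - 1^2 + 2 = 6*w + 1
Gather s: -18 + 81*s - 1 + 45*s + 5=126*s - 14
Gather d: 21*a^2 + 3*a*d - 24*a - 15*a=21*a^2 + 3*a*d - 39*a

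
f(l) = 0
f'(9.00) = 0.00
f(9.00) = 0.00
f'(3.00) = 0.00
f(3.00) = 0.00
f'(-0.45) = 0.00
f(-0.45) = 0.00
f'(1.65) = 0.00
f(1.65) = 0.00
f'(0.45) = 0.00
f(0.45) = 0.00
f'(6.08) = 0.00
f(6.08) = 0.00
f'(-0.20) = 0.00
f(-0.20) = 0.00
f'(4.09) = 0.00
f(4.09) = 0.00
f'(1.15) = 0.00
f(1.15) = 0.00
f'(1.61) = 0.00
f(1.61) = 0.00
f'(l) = 0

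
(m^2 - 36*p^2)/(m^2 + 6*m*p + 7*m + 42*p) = (m - 6*p)/(m + 7)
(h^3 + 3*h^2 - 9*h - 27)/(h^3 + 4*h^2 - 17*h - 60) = (h^2 - 9)/(h^2 + h - 20)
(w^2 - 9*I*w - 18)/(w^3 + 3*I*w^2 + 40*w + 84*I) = (w - 3*I)/(w^2 + 9*I*w - 14)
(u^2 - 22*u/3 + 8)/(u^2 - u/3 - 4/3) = (u - 6)/(u + 1)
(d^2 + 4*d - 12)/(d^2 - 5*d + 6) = (d + 6)/(d - 3)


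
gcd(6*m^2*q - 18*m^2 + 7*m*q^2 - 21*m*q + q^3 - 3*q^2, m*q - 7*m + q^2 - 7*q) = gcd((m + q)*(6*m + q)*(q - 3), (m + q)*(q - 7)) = m + q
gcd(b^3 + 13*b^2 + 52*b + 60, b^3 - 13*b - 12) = 1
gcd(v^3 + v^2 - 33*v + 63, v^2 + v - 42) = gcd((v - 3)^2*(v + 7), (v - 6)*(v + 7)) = v + 7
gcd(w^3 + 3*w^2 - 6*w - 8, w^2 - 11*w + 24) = 1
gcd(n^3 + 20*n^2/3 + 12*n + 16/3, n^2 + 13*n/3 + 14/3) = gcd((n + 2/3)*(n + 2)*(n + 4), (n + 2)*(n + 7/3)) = n + 2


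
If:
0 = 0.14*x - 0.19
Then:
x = 1.36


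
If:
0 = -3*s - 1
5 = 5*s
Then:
No Solution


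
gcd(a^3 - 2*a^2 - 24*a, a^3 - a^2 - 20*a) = a^2 + 4*a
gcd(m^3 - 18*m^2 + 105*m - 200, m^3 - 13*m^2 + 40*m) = m^2 - 13*m + 40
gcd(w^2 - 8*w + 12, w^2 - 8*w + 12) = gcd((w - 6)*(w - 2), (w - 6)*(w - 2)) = w^2 - 8*w + 12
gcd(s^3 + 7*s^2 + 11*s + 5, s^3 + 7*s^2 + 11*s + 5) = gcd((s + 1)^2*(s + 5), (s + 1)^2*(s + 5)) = s^3 + 7*s^2 + 11*s + 5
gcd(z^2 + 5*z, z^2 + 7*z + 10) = z + 5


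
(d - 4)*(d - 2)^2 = d^3 - 8*d^2 + 20*d - 16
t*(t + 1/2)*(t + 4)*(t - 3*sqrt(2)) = t^4 - 3*sqrt(2)*t^3 + 9*t^3/2 - 27*sqrt(2)*t^2/2 + 2*t^2 - 6*sqrt(2)*t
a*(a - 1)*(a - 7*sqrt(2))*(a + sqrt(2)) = a^4 - 6*sqrt(2)*a^3 - a^3 - 14*a^2 + 6*sqrt(2)*a^2 + 14*a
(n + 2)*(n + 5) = n^2 + 7*n + 10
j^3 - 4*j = j*(j - 2)*(j + 2)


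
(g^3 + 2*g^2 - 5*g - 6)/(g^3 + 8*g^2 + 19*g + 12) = (g - 2)/(g + 4)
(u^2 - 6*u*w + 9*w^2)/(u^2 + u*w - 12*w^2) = (u - 3*w)/(u + 4*w)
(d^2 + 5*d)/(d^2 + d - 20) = d/(d - 4)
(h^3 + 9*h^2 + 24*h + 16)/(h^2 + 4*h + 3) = (h^2 + 8*h + 16)/(h + 3)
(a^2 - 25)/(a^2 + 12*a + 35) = (a - 5)/(a + 7)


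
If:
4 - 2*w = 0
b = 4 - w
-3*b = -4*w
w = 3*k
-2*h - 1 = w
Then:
No Solution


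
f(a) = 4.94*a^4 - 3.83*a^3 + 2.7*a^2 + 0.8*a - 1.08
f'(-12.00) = -35863.84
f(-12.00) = 109432.20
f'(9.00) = 13523.75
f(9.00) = 29844.09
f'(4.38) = 1464.41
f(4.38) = 1550.52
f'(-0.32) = -2.75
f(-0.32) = -0.88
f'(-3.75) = -1223.06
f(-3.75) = 1212.77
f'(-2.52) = -401.99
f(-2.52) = 274.56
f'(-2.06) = -231.82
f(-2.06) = 131.17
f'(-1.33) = -73.19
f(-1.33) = 27.10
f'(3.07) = 480.83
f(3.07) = 354.82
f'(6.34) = 4608.83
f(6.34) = 7117.97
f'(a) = 19.76*a^3 - 11.49*a^2 + 5.4*a + 0.8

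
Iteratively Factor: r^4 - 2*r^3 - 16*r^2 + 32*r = (r)*(r^3 - 2*r^2 - 16*r + 32) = r*(r + 4)*(r^2 - 6*r + 8) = r*(r - 2)*(r + 4)*(r - 4)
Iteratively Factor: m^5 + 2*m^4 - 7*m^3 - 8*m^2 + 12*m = (m - 2)*(m^4 + 4*m^3 + m^2 - 6*m) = m*(m - 2)*(m^3 + 4*m^2 + m - 6) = m*(m - 2)*(m + 3)*(m^2 + m - 2) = m*(m - 2)*(m - 1)*(m + 3)*(m + 2)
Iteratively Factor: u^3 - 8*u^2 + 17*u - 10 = (u - 2)*(u^2 - 6*u + 5) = (u - 2)*(u - 1)*(u - 5)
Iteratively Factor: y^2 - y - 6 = (y - 3)*(y + 2)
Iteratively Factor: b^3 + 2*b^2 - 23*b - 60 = (b - 5)*(b^2 + 7*b + 12) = (b - 5)*(b + 4)*(b + 3)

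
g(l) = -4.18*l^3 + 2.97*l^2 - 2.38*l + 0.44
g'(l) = -12.54*l^2 + 5.94*l - 2.38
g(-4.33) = 405.77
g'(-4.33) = -263.21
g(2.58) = -57.72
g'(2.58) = -70.53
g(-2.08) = 55.86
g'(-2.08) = -68.99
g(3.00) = -92.83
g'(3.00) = -97.42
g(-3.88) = 298.54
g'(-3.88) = -214.21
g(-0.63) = 4.16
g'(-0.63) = -11.10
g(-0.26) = 1.33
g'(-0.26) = -4.77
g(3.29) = -124.10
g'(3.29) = -118.57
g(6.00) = -809.80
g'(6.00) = -418.18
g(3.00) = -92.83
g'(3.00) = -97.42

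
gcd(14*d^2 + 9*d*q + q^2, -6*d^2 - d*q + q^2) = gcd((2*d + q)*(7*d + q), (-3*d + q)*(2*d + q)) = 2*d + q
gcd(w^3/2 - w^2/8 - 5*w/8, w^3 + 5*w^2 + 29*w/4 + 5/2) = 1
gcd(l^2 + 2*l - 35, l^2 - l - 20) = l - 5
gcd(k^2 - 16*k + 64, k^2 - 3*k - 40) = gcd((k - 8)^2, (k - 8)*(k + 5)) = k - 8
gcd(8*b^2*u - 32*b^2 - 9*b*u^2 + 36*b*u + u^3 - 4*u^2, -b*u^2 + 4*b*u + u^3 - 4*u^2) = -b*u + 4*b + u^2 - 4*u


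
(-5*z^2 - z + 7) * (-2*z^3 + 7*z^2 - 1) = 10*z^5 - 33*z^4 - 21*z^3 + 54*z^2 + z - 7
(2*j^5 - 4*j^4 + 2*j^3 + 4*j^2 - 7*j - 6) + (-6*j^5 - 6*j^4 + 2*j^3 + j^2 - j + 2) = -4*j^5 - 10*j^4 + 4*j^3 + 5*j^2 - 8*j - 4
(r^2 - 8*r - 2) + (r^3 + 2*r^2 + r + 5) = r^3 + 3*r^2 - 7*r + 3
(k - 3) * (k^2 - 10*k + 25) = k^3 - 13*k^2 + 55*k - 75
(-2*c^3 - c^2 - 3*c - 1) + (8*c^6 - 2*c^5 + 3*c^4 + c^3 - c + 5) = 8*c^6 - 2*c^5 + 3*c^4 - c^3 - c^2 - 4*c + 4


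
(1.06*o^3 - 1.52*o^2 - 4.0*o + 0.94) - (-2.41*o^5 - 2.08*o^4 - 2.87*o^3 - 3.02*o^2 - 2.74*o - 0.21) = 2.41*o^5 + 2.08*o^4 + 3.93*o^3 + 1.5*o^2 - 1.26*o + 1.15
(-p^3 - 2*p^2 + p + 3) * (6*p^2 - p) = -6*p^5 - 11*p^4 + 8*p^3 + 17*p^2 - 3*p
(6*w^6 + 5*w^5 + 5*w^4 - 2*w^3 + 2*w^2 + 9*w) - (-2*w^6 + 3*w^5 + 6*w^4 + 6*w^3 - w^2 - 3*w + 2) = 8*w^6 + 2*w^5 - w^4 - 8*w^3 + 3*w^2 + 12*w - 2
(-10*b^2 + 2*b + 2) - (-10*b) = -10*b^2 + 12*b + 2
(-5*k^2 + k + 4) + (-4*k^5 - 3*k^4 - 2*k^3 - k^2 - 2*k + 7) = -4*k^5 - 3*k^4 - 2*k^3 - 6*k^2 - k + 11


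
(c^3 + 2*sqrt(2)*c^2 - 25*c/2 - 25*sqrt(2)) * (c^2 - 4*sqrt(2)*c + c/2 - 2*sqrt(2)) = c^5 - 2*sqrt(2)*c^4 + c^4/2 - 57*c^3/2 - sqrt(2)*c^3 - 57*c^2/4 + 25*sqrt(2)*c^2 + 25*sqrt(2)*c/2 + 200*c + 100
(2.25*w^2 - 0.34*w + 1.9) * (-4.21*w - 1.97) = -9.4725*w^3 - 3.0011*w^2 - 7.3292*w - 3.743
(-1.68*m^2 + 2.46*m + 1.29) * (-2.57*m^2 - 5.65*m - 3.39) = 4.3176*m^4 + 3.1698*m^3 - 11.5191*m^2 - 15.6279*m - 4.3731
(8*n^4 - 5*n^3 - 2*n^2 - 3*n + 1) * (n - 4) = 8*n^5 - 37*n^4 + 18*n^3 + 5*n^2 + 13*n - 4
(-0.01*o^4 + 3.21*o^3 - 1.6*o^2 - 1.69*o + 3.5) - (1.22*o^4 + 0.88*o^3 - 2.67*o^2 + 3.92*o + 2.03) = -1.23*o^4 + 2.33*o^3 + 1.07*o^2 - 5.61*o + 1.47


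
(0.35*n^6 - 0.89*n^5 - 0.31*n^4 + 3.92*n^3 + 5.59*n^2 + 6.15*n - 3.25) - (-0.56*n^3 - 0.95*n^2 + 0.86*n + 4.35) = 0.35*n^6 - 0.89*n^5 - 0.31*n^4 + 4.48*n^3 + 6.54*n^2 + 5.29*n - 7.6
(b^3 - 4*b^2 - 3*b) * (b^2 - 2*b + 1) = b^5 - 6*b^4 + 6*b^3 + 2*b^2 - 3*b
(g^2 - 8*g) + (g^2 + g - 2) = 2*g^2 - 7*g - 2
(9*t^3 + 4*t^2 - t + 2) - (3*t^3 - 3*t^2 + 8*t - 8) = 6*t^3 + 7*t^2 - 9*t + 10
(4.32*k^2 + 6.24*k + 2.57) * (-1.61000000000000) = -6.9552*k^2 - 10.0464*k - 4.1377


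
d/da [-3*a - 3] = -3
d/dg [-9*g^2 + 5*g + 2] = 5 - 18*g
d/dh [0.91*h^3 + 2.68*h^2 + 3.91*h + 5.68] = 2.73*h^2 + 5.36*h + 3.91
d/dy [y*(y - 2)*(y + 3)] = 3*y^2 + 2*y - 6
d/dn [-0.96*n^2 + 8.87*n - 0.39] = 8.87 - 1.92*n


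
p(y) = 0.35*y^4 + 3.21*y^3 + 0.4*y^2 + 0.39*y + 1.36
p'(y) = 1.4*y^3 + 9.63*y^2 + 0.8*y + 0.39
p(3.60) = 216.50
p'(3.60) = 193.39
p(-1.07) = -2.07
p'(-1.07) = 8.84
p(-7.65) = -216.61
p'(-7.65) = -68.93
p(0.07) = 1.39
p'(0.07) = 0.49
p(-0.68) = 0.35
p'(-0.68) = 3.86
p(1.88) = 29.21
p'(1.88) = 45.23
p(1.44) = 13.84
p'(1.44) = 25.69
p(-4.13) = -117.73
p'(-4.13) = 62.72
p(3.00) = 121.15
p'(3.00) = 127.26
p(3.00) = 121.15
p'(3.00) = 127.26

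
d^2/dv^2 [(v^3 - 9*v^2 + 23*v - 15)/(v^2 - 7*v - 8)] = 2*(17*v^3 - 93*v^2 + 1059*v - 2719)/(v^6 - 21*v^5 + 123*v^4 - 7*v^3 - 984*v^2 - 1344*v - 512)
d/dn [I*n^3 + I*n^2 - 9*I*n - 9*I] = I*(3*n^2 + 2*n - 9)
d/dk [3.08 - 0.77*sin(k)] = -0.77*cos(k)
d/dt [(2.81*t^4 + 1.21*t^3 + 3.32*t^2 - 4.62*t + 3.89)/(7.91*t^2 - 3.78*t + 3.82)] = (44.4542*t^5 - 22.2943*t^4 + 33.7892*t^3 + 37.8612*t^2 - 36.175*t - 2.9442)/(62.5681*t^4 - 59.7996*t^3 + 74.7208*t^2 - 28.8792*t + 14.5924)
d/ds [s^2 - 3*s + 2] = 2*s - 3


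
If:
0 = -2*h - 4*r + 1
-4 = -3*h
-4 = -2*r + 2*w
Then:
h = 4/3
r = -5/12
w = -29/12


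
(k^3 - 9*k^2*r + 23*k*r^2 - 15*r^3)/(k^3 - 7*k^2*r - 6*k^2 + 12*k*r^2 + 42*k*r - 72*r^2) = (-k^2 + 6*k*r - 5*r^2)/(-k^2 + 4*k*r + 6*k - 24*r)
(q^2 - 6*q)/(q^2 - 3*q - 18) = q/(q + 3)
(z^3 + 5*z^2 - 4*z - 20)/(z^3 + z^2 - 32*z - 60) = (z - 2)/(z - 6)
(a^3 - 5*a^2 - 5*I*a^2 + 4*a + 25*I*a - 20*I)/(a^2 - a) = a - 4 - 5*I + 20*I/a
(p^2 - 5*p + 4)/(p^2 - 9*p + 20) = (p - 1)/(p - 5)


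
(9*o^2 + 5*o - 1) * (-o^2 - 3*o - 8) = -9*o^4 - 32*o^3 - 86*o^2 - 37*o + 8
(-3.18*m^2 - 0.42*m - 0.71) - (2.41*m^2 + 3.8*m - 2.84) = -5.59*m^2 - 4.22*m + 2.13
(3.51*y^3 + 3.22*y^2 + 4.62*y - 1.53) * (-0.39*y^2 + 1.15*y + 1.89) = -1.3689*y^5 + 2.7807*y^4 + 8.5351*y^3 + 11.9955*y^2 + 6.9723*y - 2.8917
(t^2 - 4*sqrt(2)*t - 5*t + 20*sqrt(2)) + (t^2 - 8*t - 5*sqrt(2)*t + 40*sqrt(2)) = 2*t^2 - 13*t - 9*sqrt(2)*t + 60*sqrt(2)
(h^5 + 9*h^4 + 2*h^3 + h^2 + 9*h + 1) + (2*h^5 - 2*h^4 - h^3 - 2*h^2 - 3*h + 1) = 3*h^5 + 7*h^4 + h^3 - h^2 + 6*h + 2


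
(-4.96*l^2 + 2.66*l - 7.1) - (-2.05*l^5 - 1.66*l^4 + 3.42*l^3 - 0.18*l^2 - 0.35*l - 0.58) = 2.05*l^5 + 1.66*l^4 - 3.42*l^3 - 4.78*l^2 + 3.01*l - 6.52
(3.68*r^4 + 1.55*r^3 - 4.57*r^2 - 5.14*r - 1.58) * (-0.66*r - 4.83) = -2.4288*r^5 - 18.7974*r^4 - 4.4703*r^3 + 25.4655*r^2 + 25.869*r + 7.6314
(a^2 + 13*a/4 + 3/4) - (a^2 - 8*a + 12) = 45*a/4 - 45/4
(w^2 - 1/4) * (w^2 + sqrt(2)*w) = w^4 + sqrt(2)*w^3 - w^2/4 - sqrt(2)*w/4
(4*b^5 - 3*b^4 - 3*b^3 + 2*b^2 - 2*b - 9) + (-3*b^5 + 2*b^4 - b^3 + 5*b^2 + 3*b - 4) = b^5 - b^4 - 4*b^3 + 7*b^2 + b - 13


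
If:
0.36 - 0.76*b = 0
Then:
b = 0.47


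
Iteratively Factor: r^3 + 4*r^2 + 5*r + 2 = (r + 1)*(r^2 + 3*r + 2) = (r + 1)^2*(r + 2)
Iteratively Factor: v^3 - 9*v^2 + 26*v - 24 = (v - 2)*(v^2 - 7*v + 12) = (v - 4)*(v - 2)*(v - 3)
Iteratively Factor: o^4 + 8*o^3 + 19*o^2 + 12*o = (o + 3)*(o^3 + 5*o^2 + 4*o) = (o + 1)*(o + 3)*(o^2 + 4*o) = (o + 1)*(o + 3)*(o + 4)*(o)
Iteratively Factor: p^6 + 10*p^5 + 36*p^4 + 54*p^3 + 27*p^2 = (p + 1)*(p^5 + 9*p^4 + 27*p^3 + 27*p^2) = (p + 1)*(p + 3)*(p^4 + 6*p^3 + 9*p^2) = p*(p + 1)*(p + 3)*(p^3 + 6*p^2 + 9*p) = p*(p + 1)*(p + 3)^2*(p^2 + 3*p) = p*(p + 1)*(p + 3)^3*(p)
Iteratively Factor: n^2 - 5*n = (n)*(n - 5)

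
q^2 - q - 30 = (q - 6)*(q + 5)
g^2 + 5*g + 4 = (g + 1)*(g + 4)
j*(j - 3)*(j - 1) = j^3 - 4*j^2 + 3*j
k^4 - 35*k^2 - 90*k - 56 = (k - 7)*(k + 1)*(k + 2)*(k + 4)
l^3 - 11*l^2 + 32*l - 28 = (l - 7)*(l - 2)^2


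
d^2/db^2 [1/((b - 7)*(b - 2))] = 2*((b - 7)^2 + (b - 7)*(b - 2) + (b - 2)^2)/((b - 7)^3*(b - 2)^3)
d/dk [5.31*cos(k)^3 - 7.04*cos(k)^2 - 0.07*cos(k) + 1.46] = (-15.93*cos(k)^2 + 14.08*cos(k) + 0.07)*sin(k)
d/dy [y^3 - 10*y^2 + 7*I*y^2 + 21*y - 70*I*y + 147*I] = 3*y^2 + y*(-20 + 14*I) + 21 - 70*I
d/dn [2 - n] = -1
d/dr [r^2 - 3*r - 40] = 2*r - 3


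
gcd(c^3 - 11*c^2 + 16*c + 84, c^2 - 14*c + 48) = c - 6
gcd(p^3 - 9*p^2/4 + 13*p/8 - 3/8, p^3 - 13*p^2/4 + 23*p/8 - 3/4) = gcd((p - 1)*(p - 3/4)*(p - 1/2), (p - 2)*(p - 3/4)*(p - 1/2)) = p^2 - 5*p/4 + 3/8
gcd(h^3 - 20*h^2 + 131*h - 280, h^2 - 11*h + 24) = h - 8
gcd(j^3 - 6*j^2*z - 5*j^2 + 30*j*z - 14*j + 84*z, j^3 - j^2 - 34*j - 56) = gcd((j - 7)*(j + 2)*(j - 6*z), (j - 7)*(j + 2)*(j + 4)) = j^2 - 5*j - 14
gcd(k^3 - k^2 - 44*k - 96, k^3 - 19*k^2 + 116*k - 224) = k - 8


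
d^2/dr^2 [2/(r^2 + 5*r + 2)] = 4*(-r^2 - 5*r + (2*r + 5)^2 - 2)/(r^2 + 5*r + 2)^3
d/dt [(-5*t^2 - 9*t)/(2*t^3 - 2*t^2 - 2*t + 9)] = (10*t^4 + 36*t^3 - 8*t^2 - 90*t - 81)/(4*t^6 - 8*t^5 - 4*t^4 + 44*t^3 - 32*t^2 - 36*t + 81)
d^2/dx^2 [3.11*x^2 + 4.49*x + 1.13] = 6.22000000000000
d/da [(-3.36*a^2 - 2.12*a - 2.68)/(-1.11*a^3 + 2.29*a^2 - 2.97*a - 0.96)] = (-3.7296*a^4 - 4.7064*a^3 + 5.9096*a^2 + 18.7256*a - 5.9244)/(1.2321*a^6 - 5.0838*a^5 + 11.8375*a^4 - 11.4714*a^3 + 4.4241*a^2 + 5.7024*a + 0.9216)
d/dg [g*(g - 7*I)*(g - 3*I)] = 3*g^2 - 20*I*g - 21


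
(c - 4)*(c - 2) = c^2 - 6*c + 8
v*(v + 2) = v^2 + 2*v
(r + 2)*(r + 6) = r^2 + 8*r + 12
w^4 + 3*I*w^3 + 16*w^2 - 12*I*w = w*(w - 2*I)*(w - I)*(w + 6*I)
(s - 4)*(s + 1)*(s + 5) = s^3 + 2*s^2 - 19*s - 20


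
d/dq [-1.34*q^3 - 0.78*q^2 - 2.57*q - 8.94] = -4.02*q^2 - 1.56*q - 2.57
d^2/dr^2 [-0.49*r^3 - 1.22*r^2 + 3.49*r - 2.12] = -2.94*r - 2.44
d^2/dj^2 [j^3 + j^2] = 6*j + 2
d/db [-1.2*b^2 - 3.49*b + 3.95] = -2.4*b - 3.49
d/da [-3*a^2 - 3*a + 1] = -6*a - 3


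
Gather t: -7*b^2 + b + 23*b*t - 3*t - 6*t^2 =-7*b^2 + b - 6*t^2 + t*(23*b - 3)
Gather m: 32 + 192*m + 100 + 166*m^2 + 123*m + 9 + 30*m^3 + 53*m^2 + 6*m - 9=30*m^3 + 219*m^2 + 321*m + 132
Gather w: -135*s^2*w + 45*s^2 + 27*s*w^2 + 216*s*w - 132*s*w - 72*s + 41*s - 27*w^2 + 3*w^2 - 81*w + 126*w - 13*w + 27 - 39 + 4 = 45*s^2 - 31*s + w^2*(27*s - 24) + w*(-135*s^2 + 84*s + 32) - 8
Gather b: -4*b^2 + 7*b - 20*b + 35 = -4*b^2 - 13*b + 35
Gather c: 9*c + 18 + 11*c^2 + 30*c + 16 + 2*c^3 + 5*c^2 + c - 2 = 2*c^3 + 16*c^2 + 40*c + 32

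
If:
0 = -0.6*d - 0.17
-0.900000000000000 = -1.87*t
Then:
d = -0.28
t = 0.48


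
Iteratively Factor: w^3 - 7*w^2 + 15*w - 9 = (w - 3)*(w^2 - 4*w + 3) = (w - 3)^2*(w - 1)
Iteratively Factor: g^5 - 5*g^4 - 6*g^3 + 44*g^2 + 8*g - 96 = (g - 2)*(g^4 - 3*g^3 - 12*g^2 + 20*g + 48) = (g - 3)*(g - 2)*(g^3 - 12*g - 16) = (g - 3)*(g - 2)*(g + 2)*(g^2 - 2*g - 8) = (g - 4)*(g - 3)*(g - 2)*(g + 2)*(g + 2)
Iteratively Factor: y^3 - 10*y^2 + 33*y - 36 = (y - 3)*(y^2 - 7*y + 12) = (y - 4)*(y - 3)*(y - 3)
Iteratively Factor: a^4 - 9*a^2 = (a - 3)*(a^3 + 3*a^2) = a*(a - 3)*(a^2 + 3*a) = a*(a - 3)*(a + 3)*(a)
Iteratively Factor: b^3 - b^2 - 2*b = (b + 1)*(b^2 - 2*b) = (b - 2)*(b + 1)*(b)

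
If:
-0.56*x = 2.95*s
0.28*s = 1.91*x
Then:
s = 0.00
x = 0.00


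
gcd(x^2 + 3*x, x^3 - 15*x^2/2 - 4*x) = x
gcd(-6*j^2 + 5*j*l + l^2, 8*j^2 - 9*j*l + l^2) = j - l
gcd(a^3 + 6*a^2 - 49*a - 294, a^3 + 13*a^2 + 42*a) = a^2 + 13*a + 42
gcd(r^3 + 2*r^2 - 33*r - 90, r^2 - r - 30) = r^2 - r - 30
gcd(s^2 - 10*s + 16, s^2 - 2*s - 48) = s - 8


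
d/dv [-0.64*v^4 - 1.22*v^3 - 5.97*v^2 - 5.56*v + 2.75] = -2.56*v^3 - 3.66*v^2 - 11.94*v - 5.56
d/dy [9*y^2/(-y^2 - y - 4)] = 9*y*(-y - 8)/(y^4 + 2*y^3 + 9*y^2 + 8*y + 16)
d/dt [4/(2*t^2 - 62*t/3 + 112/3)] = 6*(31 - 6*t)/(3*t^2 - 31*t + 56)^2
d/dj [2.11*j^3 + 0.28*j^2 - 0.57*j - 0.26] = 6.33*j^2 + 0.56*j - 0.57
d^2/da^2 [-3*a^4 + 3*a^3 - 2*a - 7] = 18*a*(1 - 2*a)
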